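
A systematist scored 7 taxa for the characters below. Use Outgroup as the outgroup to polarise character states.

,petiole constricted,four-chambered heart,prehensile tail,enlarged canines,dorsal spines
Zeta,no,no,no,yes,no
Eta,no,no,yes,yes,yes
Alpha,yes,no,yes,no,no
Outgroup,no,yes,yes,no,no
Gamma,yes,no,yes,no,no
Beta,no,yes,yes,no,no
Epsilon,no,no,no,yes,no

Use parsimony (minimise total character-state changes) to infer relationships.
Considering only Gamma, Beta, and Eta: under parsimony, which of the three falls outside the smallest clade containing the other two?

Beta

Character polarity is set by the outgroup: the derived state is whichever differs from the outgroup's state, so for four-chambered heart, prehensile tail the derived state is 'no', and for the remaining characters it is 'yes'.
Only Alpha and Gamma show the derived state 'yes' for petiole constricted, supporting them as a clade.
four-chambered heart (derived state 'no') is shared by Alpha, Epsilon, Eta, Gamma, and Zeta — a synapomorphy uniting that clade.
prehensile tail: derived state 'no' in Epsilon and Zeta only — synapomorphy for {Epsilon, Zeta}.
enlarged canines: derived state 'yes' in Epsilon, Eta, and Zeta only — synapomorphy for {Epsilon, Eta, Zeta}.
dorsal spines (derived state 'yes') is unique to Eta (autapomorphy; uninformative for grouping).
Most parsimonious ingroup topology: (((Eta,(Zeta,Epsilon)),(Gamma,Alpha)),Beta).
Gamma and Eta share a more recent common ancestor with each other than either does with Beta, so Beta is the least closely related of the three.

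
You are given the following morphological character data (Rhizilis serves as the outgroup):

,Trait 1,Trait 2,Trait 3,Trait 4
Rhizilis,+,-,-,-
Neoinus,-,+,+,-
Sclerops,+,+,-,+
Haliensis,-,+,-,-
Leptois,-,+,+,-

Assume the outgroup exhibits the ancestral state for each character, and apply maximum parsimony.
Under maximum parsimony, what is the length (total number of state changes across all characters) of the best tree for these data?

Character polarity is set by the outgroup: the derived state is whichever differs from the outgroup's state, so for Trait 1 the derived state is '-', and for the remaining characters it is '+'.
Trait 1: derived state '-' in Haliensis, Leptois, and Neoinus only — synapomorphy for {Haliensis, Leptois, Neoinus}.
All ingroup taxa share the derived state '+' for Trait 2; it defines the ingroup but does not resolve relationships within it.
Trait 3 (derived state '+') is shared by Leptois and Neoinus — a synapomorphy uniting that clade.
Trait 4: derived state '+' in Sclerops only — an autapomorphy, so it tells us nothing about relationships among taxa.
Most parsimonious ingroup topology: (((Neoinus,Leptois),Haliensis),Sclerops).
Changes per character on this tree: Trait 1: 1; Trait 2: 1; Trait 3: 1; Trait 4: 1.
Total = 4.

4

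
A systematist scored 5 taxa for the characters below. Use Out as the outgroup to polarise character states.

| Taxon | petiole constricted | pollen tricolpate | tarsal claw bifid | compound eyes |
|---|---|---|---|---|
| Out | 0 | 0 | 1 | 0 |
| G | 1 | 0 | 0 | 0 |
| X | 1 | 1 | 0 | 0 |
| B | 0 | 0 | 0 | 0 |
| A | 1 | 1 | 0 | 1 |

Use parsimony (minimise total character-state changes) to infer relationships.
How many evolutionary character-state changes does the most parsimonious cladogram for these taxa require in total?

4

Character polarity is set by the outgroup: the derived state is whichever differs from the outgroup's state, so for tarsal claw bifid the derived state is '0', and for the remaining characters it is '1'.
Only A, G, and X show the derived state '1' for petiole constricted, supporting them as a clade.
pollen tricolpate: derived state '1' in A and X only — synapomorphy for {A, X}.
All ingroup taxa share the derived state '0' for tarsal claw bifid; it defines the ingroup but does not resolve relationships within it.
compound eyes (derived state '1') is unique to A (autapomorphy; uninformative for grouping).
Most parsimonious ingroup topology: ((G,(X,A)),B).
Changes per character on this tree: petiole constricted: 1; pollen tricolpate: 1; tarsal claw bifid: 1; compound eyes: 1.
Total = 4.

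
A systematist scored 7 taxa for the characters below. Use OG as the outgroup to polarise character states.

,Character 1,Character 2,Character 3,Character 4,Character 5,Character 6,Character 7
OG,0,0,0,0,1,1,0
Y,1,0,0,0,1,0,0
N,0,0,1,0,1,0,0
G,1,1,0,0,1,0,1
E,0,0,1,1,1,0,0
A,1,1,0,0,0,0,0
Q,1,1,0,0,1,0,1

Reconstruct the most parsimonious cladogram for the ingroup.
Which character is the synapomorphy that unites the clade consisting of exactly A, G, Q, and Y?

Character polarity is set by the outgroup: the derived state is whichever differs from the outgroup's state, so for Character 5, Character 6 the derived state is '0', and for the remaining characters it is '1'.
Character 1: derived state '1' in A, G, Q, and Y only — synapomorphy for {A, G, Q, Y}.
Character 2: derived state '1' in A, G, and Q only — synapomorphy for {A, G, Q}.
Only E and N show the derived state '1' for Character 3, supporting them as a clade.
Character 4: derived state '1' in E only — an autapomorphy, so it tells us nothing about relationships among taxa.
Character 5 (derived state '0') is unique to A (autapomorphy; uninformative for grouping).
All ingroup taxa share the derived state '0' for Character 6; it defines the ingroup but does not resolve relationships within it.
Character 7 (derived state '1') is shared by G and Q — a synapomorphy uniting that clade.
Most parsimonious ingroup topology: ((Y,((G,Q),A)),(N,E)).
The clade {A, G, Q, Y} is supported by Character 1: its derived state '1' occurs in exactly those taxa and in no other taxon (including the outgroup).

Character 1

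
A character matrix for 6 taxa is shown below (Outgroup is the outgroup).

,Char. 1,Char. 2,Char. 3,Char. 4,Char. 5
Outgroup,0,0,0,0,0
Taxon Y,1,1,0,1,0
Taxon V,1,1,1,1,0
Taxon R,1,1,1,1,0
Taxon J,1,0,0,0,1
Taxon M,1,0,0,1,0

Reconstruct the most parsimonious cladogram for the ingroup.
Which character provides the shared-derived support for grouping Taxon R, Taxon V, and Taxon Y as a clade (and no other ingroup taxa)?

Char. 2

The outgroup has state '0' for every character, so '1' is the derived state throughout.
All ingroup taxa share the derived state '1' for Char. 1; it defines the ingroup but does not resolve relationships within it.
Only Taxon R, Taxon V, and Taxon Y show the derived state '1' for Char. 2, supporting them as a clade.
Only Taxon R and Taxon V show the derived state '1' for Char. 3, supporting them as a clade.
Char. 4: derived state '1' in Taxon M, Taxon R, Taxon V, and Taxon Y only — synapomorphy for {Taxon M, Taxon R, Taxon V, Taxon Y}.
Char. 5: derived state '1' in Taxon J only — an autapomorphy, so it tells us nothing about relationships among taxa.
Most parsimonious ingroup topology: (((Taxon Y,(Taxon V,Taxon R)),Taxon M),Taxon J).
The clade {Taxon R, Taxon V, Taxon Y} is supported by Char. 2: its derived state '1' occurs in exactly those taxa and in no other taxon (including the outgroup).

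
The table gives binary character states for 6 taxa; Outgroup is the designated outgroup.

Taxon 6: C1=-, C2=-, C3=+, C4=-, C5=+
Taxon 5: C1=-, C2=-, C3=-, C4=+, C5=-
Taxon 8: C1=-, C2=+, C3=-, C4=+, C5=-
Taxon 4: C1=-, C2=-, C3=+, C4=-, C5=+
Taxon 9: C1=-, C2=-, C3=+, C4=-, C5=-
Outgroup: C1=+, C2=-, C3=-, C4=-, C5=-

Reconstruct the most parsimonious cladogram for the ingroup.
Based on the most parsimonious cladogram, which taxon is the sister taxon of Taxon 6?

Taxon 4

Character polarity is set by the outgroup: the derived state is whichever differs from the outgroup's state, so for C1 the derived state is '-', and for the remaining characters it is '+'.
C1 (derived state '-') is shared by all ingroup taxa — unites the whole ingroup.
C2: derived state '+' in Taxon 8 only — an autapomorphy, so it tells us nothing about relationships among taxa.
C3 (derived state '+') is shared by Taxon 4, Taxon 6, and Taxon 9 — a synapomorphy uniting that clade.
C4: derived state '+' in Taxon 5 and Taxon 8 only — synapomorphy for {Taxon 5, Taxon 8}.
Only Taxon 4 and Taxon 6 show the derived state '+' for C5, supporting them as a clade.
Most parsimonious ingroup topology: ((Taxon 9,(Taxon 4,Taxon 6)),(Taxon 5,Taxon 8)).
Taxon 6 and Taxon 4 form a cherry on this tree, so they are sister taxa.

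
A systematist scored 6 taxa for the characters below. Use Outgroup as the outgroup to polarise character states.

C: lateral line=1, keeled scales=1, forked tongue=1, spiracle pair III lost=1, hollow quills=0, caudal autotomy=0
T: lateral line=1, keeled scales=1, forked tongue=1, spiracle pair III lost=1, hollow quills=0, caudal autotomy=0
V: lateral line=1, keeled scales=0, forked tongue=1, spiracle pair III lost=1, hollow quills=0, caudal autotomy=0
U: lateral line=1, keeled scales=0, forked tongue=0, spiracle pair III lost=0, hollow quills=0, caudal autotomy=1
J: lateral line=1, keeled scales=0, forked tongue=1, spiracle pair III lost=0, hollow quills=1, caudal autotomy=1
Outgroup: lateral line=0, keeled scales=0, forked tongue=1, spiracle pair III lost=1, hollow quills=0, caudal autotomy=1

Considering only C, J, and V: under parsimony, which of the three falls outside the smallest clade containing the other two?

J

Character polarity is set by the outgroup: the derived state is whichever differs from the outgroup's state, so for forked tongue, spiracle pair III lost, caudal autotomy the derived state is '0', and for the remaining characters it is '1'.
All ingroup taxa share the derived state '1' for lateral line; it defines the ingroup but does not resolve relationships within it.
Only C and T show the derived state '1' for keeled scales, supporting them as a clade.
forked tongue: derived state '0' in U only — an autapomorphy, so it tells us nothing about relationships among taxa.
spiracle pair III lost: derived state '0' in J and U only — synapomorphy for {J, U}.
hollow quills: derived state '1' in J only — an autapomorphy, so it tells us nothing about relationships among taxa.
caudal autotomy: derived state '0' in C, T, and V only — synapomorphy for {C, T, V}.
Most parsimonious ingroup topology: (((C,T),V),(U,J)).
C and V share a more recent common ancestor with each other than either does with J, so J is the least closely related of the three.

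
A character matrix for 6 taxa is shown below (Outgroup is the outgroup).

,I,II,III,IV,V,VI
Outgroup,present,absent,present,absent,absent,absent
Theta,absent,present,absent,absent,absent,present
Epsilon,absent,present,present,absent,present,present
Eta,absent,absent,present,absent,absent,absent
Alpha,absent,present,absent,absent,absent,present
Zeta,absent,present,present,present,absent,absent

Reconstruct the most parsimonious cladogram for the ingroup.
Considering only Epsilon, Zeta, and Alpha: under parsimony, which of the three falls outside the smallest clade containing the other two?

Character polarity is set by the outgroup: the derived state is whichever differs from the outgroup's state, so for I, III the derived state is 'absent', and for the remaining characters it is 'present'.
All ingroup taxa share the derived state 'absent' for I; it defines the ingroup but does not resolve relationships within it.
II (derived state 'present') is shared by Alpha, Epsilon, Theta, and Zeta — a synapomorphy uniting that clade.
III: derived state 'absent' in Alpha and Theta only — synapomorphy for {Alpha, Theta}.
IV (derived state 'present') is unique to Zeta (autapomorphy; uninformative for grouping).
V: derived state 'present' in Epsilon only — an autapomorphy, so it tells us nothing about relationships among taxa.
Only Alpha, Epsilon, and Theta show the derived state 'present' for VI, supporting them as a clade.
Most parsimonious ingroup topology: ((((Theta,Alpha),Epsilon),Zeta),Eta).
Epsilon and Alpha share a more recent common ancestor with each other than either does with Zeta, so Zeta is the least closely related of the three.

Zeta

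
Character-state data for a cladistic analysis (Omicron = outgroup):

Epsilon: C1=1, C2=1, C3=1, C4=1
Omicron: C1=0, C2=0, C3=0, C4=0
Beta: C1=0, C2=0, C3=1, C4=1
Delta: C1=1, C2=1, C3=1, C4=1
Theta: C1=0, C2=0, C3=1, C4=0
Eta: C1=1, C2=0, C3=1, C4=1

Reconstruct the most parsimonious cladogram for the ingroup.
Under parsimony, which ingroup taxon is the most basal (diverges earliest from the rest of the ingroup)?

The outgroup has state '0' for every character, so '1' is the derived state throughout.
Only Delta, Epsilon, and Eta show the derived state '1' for C1, supporting them as a clade.
C2: derived state '1' in Delta and Epsilon only — synapomorphy for {Delta, Epsilon}.
C3 (derived state '1') is shared by all ingroup taxa — unites the whole ingroup.
C4 (derived state '1') is shared by Beta, Delta, Epsilon, and Eta — a synapomorphy uniting that clade.
Most parsimonious ingroup topology: (((Eta,(Delta,Epsilon)),Beta),Theta).
Theta is sister to the clade containing all other ingroup taxa, so it is the earliest-diverging (most basal) ingroup lineage.

Theta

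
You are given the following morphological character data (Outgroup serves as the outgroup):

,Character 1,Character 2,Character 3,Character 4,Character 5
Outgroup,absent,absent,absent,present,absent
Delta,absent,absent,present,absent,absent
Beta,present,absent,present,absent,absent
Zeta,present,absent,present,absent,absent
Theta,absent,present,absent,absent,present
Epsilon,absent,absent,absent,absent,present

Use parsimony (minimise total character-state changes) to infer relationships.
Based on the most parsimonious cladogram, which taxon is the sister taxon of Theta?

Character polarity is set by the outgroup: the derived state is whichever differs from the outgroup's state, so for Character 4 the derived state is 'absent', and for the remaining characters it is 'present'.
Character 1: derived state 'present' in Beta and Zeta only — synapomorphy for {Beta, Zeta}.
Character 2 (derived state 'present') is unique to Theta (autapomorphy; uninformative for grouping).
Character 3 (derived state 'present') is shared by Beta, Delta, and Zeta — a synapomorphy uniting that clade.
All ingroup taxa share the derived state 'absent' for Character 4; it defines the ingroup but does not resolve relationships within it.
Only Epsilon and Theta show the derived state 'present' for Character 5, supporting them as a clade.
Most parsimonious ingroup topology: ((Delta,(Beta,Zeta)),(Theta,Epsilon)).
Theta and Epsilon form a cherry on this tree, so they are sister taxa.

Epsilon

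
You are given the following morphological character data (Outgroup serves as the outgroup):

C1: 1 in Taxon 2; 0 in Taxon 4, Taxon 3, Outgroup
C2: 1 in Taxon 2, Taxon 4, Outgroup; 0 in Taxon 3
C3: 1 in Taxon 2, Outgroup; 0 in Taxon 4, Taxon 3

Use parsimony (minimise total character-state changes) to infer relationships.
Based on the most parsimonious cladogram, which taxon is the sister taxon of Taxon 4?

Character polarity is set by the outgroup: the derived state is whichever differs from the outgroup's state, so for C2, C3 the derived state is '0', and for the remaining characters it is '1'.
C1: derived state '1' in Taxon 2 only — an autapomorphy, so it tells us nothing about relationships among taxa.
C2: derived state '0' in Taxon 3 only — an autapomorphy, so it tells us nothing about relationships among taxa.
C3: derived state '0' in Taxon 3 and Taxon 4 only — synapomorphy for {Taxon 3, Taxon 4}.
Most parsimonious ingroup topology: ((Taxon 4,Taxon 3),Taxon 2).
Taxon 4 and Taxon 3 form a cherry on this tree, so they are sister taxa.

Taxon 3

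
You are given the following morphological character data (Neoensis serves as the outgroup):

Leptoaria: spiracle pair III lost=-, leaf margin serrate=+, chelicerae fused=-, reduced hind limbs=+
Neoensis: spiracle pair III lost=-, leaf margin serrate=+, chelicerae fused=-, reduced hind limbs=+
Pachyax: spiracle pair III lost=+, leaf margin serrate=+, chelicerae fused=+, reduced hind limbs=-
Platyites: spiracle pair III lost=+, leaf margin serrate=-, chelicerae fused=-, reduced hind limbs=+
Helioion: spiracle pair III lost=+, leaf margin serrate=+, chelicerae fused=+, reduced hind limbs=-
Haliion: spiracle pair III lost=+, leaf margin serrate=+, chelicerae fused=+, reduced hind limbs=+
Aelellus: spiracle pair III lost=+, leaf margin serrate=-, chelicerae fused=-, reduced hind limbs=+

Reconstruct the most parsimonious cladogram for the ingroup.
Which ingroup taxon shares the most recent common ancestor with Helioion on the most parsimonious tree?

Pachyax

Character polarity is set by the outgroup: the derived state is whichever differs from the outgroup's state, so for leaf margin serrate, reduced hind limbs the derived state is '-', and for the remaining characters it is '+'.
spiracle pair III lost (derived state '+') is shared by Aelellus, Haliion, Helioion, Pachyax, and Platyites — a synapomorphy uniting that clade.
Only Aelellus and Platyites show the derived state '-' for leaf margin serrate, supporting them as a clade.
chelicerae fused (derived state '+') is shared by Haliion, Helioion, and Pachyax — a synapomorphy uniting that clade.
reduced hind limbs (derived state '-') is shared by Helioion and Pachyax — a synapomorphy uniting that clade.
Most parsimonious ingroup topology: (((Aelellus,Platyites),(Haliion,(Pachyax,Helioion))),Leptoaria).
Helioion and Pachyax form a cherry on this tree, so they are sister taxa.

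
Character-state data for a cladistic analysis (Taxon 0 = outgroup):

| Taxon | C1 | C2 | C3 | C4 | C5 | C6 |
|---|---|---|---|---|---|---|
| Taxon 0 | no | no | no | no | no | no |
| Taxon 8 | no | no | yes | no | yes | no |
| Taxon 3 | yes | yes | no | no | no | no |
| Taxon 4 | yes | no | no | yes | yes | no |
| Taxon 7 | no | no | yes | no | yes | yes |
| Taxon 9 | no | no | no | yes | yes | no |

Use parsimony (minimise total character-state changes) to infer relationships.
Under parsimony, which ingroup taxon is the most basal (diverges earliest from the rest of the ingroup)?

Taxon 3

The outgroup has state 'no' for every character, so 'yes' is the derived state throughout.
C1 (state 'yes') occurs in Taxon 3 and Taxon 4 but conflicts with the nesting implied by the other characters — most parsimoniously interpreted as homoplasy.
C2 (derived state 'yes') is unique to Taxon 3 (autapomorphy; uninformative for grouping).
C3 (derived state 'yes') is shared by Taxon 7 and Taxon 8 — a synapomorphy uniting that clade.
Only Taxon 4 and Taxon 9 show the derived state 'yes' for C4, supporting them as a clade.
Only Taxon 4, Taxon 7, Taxon 8, and Taxon 9 show the derived state 'yes' for C5, supporting them as a clade.
C6 (derived state 'yes') is unique to Taxon 7 (autapomorphy; uninformative for grouping).
Most parsimonious ingroup topology: (((Taxon 8,Taxon 7),(Taxon 4,Taxon 9)),Taxon 3).
Taxon 3 is sister to the clade containing all other ingroup taxa, so it is the earliest-diverging (most basal) ingroup lineage.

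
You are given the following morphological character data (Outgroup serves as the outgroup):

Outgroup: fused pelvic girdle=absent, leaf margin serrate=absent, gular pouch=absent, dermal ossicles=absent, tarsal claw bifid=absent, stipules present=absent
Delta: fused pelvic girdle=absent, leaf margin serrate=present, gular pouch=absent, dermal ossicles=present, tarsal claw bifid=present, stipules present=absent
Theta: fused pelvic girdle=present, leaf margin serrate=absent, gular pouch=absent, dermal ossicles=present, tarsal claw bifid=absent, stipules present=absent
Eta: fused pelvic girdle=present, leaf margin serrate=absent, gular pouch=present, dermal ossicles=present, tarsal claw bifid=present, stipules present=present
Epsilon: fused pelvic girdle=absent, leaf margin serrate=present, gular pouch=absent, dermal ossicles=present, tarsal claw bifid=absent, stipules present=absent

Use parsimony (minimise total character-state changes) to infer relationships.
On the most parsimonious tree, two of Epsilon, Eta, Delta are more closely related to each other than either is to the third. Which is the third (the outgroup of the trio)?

The outgroup has state 'absent' for every character, so 'present' is the derived state throughout.
fused pelvic girdle: derived state 'present' in Eta and Theta only — synapomorphy for {Eta, Theta}.
leaf margin serrate: derived state 'present' in Delta and Epsilon only — synapomorphy for {Delta, Epsilon}.
gular pouch (derived state 'present') is unique to Eta (autapomorphy; uninformative for grouping).
dermal ossicles (derived state 'present') is shared by all ingroup taxa — unites the whole ingroup.
tarsal claw bifid groups Delta and Eta, which is incompatible with the clades supported by the remaining characters; treating it as convergent (homoplasy) costs fewer steps than any alternative tree.
stipules present (derived state 'present') is unique to Eta (autapomorphy; uninformative for grouping).
Most parsimonious ingroup topology: ((Delta,Epsilon),(Theta,Eta)).
Delta and Epsilon share a more recent common ancestor with each other than either does with Eta, so Eta is the least closely related of the three.

Eta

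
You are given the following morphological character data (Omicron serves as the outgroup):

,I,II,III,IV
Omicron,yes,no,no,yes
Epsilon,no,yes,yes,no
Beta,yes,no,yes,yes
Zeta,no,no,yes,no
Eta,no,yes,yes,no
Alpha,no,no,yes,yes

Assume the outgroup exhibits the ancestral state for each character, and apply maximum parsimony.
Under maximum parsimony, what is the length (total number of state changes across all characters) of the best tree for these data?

4

Character polarity is set by the outgroup: the derived state is whichever differs from the outgroup's state, so for I, IV the derived state is 'no', and for the remaining characters it is 'yes'.
I (derived state 'no') is shared by Alpha, Epsilon, Eta, and Zeta — a synapomorphy uniting that clade.
Only Epsilon and Eta show the derived state 'yes' for II, supporting them as a clade.
All ingroup taxa share the derived state 'yes' for III; it defines the ingroup but does not resolve relationships within it.
Only Epsilon, Eta, and Zeta show the derived state 'no' for IV, supporting them as a clade.
Most parsimonious ingroup topology: ((((Epsilon,Eta),Zeta),Alpha),Beta).
Changes per character on this tree: I: 1; II: 1; III: 1; IV: 1.
Total = 4.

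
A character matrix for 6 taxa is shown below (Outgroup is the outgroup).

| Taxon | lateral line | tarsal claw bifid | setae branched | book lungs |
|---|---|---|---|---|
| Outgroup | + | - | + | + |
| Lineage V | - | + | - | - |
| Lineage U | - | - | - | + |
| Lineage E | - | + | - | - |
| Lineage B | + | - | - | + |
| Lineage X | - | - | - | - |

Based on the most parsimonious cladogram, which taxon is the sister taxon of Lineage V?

Lineage E

Character polarity is set by the outgroup: the derived state is whichever differs from the outgroup's state, so for lateral line, setae branched, book lungs the derived state is '-', and for the remaining characters it is '+'.
lateral line (derived state '-') is shared by Lineage E, Lineage U, Lineage V, and Lineage X — a synapomorphy uniting that clade.
tarsal claw bifid: derived state '+' in Lineage E and Lineage V only — synapomorphy for {Lineage E, Lineage V}.
setae branched (derived state '-') is shared by all ingroup taxa — unites the whole ingroup.
book lungs (derived state '-') is shared by Lineage E, Lineage V, and Lineage X — a synapomorphy uniting that clade.
Most parsimonious ingroup topology: ((((Lineage V,Lineage E),Lineage X),Lineage U),Lineage B).
Lineage V and Lineage E form a cherry on this tree, so they are sister taxa.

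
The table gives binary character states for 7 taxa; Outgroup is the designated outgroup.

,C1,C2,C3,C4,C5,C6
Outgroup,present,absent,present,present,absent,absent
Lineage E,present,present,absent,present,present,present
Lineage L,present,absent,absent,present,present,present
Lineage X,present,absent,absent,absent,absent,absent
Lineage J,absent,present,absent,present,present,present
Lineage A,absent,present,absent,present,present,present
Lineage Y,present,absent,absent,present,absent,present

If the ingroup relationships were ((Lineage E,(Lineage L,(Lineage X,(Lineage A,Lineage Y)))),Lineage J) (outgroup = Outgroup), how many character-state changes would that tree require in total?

12

Map each character onto ((Lineage E,(Lineage L,(Lineage X,(Lineage A,Lineage Y)))),Lineage J) (rooted by Outgroup) and count the minimum state changes it requires (Fitch parsimony):
C1: 2; C2: 3; C3: 1; C4: 1; C5: 3; C6: 2.
Total tree length = 12.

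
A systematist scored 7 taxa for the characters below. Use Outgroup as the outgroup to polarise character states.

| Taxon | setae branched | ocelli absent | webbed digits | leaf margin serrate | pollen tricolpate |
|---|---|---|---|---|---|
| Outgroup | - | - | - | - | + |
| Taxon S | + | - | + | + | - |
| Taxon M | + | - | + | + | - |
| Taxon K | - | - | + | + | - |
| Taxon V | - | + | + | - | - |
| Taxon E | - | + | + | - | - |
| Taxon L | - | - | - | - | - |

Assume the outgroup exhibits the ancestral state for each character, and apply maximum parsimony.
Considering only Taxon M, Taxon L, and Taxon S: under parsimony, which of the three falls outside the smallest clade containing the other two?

Taxon L

Character polarity is set by the outgroup: the derived state is whichever differs from the outgroup's state, so for pollen tricolpate the derived state is '-', and for the remaining characters it is '+'.
Only Taxon M and Taxon S show the derived state '+' for setae branched, supporting them as a clade.
Only Taxon E and Taxon V show the derived state '+' for ocelli absent, supporting them as a clade.
Only Taxon E, Taxon K, Taxon M, Taxon S, and Taxon V show the derived state '+' for webbed digits, supporting them as a clade.
leaf margin serrate (derived state '+') is shared by Taxon K, Taxon M, and Taxon S — a synapomorphy uniting that clade.
All ingroup taxa share the derived state '-' for pollen tricolpate; it defines the ingroup but does not resolve relationships within it.
Most parsimonious ingroup topology: ((((Taxon S,Taxon M),Taxon K),(Taxon V,Taxon E)),Taxon L).
Taxon S and Taxon M share a more recent common ancestor with each other than either does with Taxon L, so Taxon L is the least closely related of the three.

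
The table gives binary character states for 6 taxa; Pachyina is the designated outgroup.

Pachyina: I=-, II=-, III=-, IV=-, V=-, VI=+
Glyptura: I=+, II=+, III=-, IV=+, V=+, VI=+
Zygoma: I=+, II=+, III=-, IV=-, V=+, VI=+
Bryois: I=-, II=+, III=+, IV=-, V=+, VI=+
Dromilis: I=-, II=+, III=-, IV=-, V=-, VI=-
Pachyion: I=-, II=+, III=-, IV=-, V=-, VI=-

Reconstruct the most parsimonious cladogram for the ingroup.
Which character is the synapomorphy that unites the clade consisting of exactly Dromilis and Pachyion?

VI

Character polarity is set by the outgroup: the derived state is whichever differs from the outgroup's state, so for VI the derived state is '-', and for the remaining characters it is '+'.
I: derived state '+' in Glyptura and Zygoma only — synapomorphy for {Glyptura, Zygoma}.
All ingroup taxa share the derived state '+' for II; it defines the ingroup but does not resolve relationships within it.
III (derived state '+') is unique to Bryois (autapomorphy; uninformative for grouping).
IV (derived state '+') is unique to Glyptura (autapomorphy; uninformative for grouping).
V (derived state '+') is shared by Bryois, Glyptura, and Zygoma — a synapomorphy uniting that clade.
VI: derived state '-' in Dromilis and Pachyion only — synapomorphy for {Dromilis, Pachyion}.
Most parsimonious ingroup topology: (((Glyptura,Zygoma),Bryois),(Dromilis,Pachyion)).
The clade {Dromilis, Pachyion} is supported by VI: its derived state '-' occurs in exactly those taxa and in no other taxon (including the outgroup).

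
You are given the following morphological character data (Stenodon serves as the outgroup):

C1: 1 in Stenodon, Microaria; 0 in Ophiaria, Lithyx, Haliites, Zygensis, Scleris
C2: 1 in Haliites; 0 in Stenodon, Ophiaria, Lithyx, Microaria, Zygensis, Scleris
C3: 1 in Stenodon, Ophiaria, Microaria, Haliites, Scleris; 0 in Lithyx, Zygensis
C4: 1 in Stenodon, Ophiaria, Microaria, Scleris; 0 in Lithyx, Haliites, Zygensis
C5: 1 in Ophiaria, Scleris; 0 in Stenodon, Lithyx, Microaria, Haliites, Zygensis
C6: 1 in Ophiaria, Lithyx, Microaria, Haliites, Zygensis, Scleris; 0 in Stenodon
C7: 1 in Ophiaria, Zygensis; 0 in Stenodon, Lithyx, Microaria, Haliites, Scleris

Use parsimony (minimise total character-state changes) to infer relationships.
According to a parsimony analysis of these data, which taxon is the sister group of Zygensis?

Character polarity is set by the outgroup: the derived state is whichever differs from the outgroup's state, so for C1, C3, C4 the derived state is '0', and for the remaining characters it is '1'.
C1: derived state '0' in Haliites, Lithyx, Ophiaria, Scleris, and Zygensis only — synapomorphy for {Haliites, Lithyx, Ophiaria, Scleris, Zygensis}.
C2: derived state '1' in Haliites only — an autapomorphy, so it tells us nothing about relationships among taxa.
Only Lithyx and Zygensis show the derived state '0' for C3, supporting them as a clade.
Only Haliites, Lithyx, and Zygensis show the derived state '0' for C4, supporting them as a clade.
Only Ophiaria and Scleris show the derived state '1' for C5, supporting them as a clade.
C6 (derived state '1') is shared by all ingroup taxa — unites the whole ingroup.
C7 groups Ophiaria and Zygensis, which is incompatible with the clades supported by the remaining characters; treating it as convergent (homoplasy) costs fewer steps than any alternative tree.
Most parsimonious ingroup topology: (((Ophiaria,Scleris),((Lithyx,Zygensis),Haliites)),Microaria).
Zygensis and Lithyx form a cherry on this tree, so they are sister taxa.

Lithyx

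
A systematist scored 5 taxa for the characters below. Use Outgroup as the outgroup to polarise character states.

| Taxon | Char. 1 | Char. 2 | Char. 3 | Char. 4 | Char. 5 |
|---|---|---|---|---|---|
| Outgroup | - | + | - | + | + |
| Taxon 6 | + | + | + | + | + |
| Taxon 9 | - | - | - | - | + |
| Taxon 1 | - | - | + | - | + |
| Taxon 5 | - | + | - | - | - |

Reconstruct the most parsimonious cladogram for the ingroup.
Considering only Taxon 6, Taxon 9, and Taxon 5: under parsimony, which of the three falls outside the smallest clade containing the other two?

Character polarity is set by the outgroup: the derived state is whichever differs from the outgroup's state, so for Char. 2, Char. 4, Char. 5 the derived state is '-', and for the remaining characters it is '+'.
Char. 1 (derived state '+') is unique to Taxon 6 (autapomorphy; uninformative for grouping).
Char. 2: derived state '-' in Taxon 1 and Taxon 9 only — synapomorphy for {Taxon 1, Taxon 9}.
Char. 3 (state '+') occurs in Taxon 1 and Taxon 6 but conflicts with the nesting implied by the other characters — most parsimoniously interpreted as homoplasy.
Char. 4: derived state '-' in Taxon 1, Taxon 5, and Taxon 9 only — synapomorphy for {Taxon 1, Taxon 5, Taxon 9}.
Char. 5: derived state '-' in Taxon 5 only — an autapomorphy, so it tells us nothing about relationships among taxa.
Most parsimonious ingroup topology: (Taxon 6,((Taxon 9,Taxon 1),Taxon 5)).
Taxon 5 and Taxon 9 share a more recent common ancestor with each other than either does with Taxon 6, so Taxon 6 is the least closely related of the three.

Taxon 6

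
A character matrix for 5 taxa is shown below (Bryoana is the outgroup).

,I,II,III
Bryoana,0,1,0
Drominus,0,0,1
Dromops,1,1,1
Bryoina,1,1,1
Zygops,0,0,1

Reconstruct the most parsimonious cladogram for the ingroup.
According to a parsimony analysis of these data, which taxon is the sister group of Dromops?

Character polarity is set by the outgroup: the derived state is whichever differs from the outgroup's state, so for II the derived state is '0', and for the remaining characters it is '1'.
I: derived state '1' in Bryoina and Dromops only — synapomorphy for {Bryoina, Dromops}.
II (derived state '0') is shared by Drominus and Zygops — a synapomorphy uniting that clade.
III (derived state '1') is shared by all ingroup taxa — unites the whole ingroup.
Most parsimonious ingroup topology: ((Drominus,Zygops),(Dromops,Bryoina)).
Dromops and Bryoina form a cherry on this tree, so they are sister taxa.

Bryoina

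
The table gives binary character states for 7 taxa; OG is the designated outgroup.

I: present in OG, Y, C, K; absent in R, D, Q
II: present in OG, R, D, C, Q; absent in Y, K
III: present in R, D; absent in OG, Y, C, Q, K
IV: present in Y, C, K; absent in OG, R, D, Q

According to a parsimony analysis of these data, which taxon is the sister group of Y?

Character polarity is set by the outgroup: the derived state is whichever differs from the outgroup's state, so for I, II the derived state is 'absent', and for the remaining characters it is 'present'.
I: derived state 'absent' in D, Q, and R only — synapomorphy for {D, Q, R}.
II (derived state 'absent') is shared by K and Y — a synapomorphy uniting that clade.
Only D and R show the derived state 'present' for III, supporting them as a clade.
IV (derived state 'present') is shared by C, K, and Y — a synapomorphy uniting that clade.
Most parsimonious ingroup topology: (((Y,K),C),((R,D),Q)).
Y and K form a cherry on this tree, so they are sister taxa.

K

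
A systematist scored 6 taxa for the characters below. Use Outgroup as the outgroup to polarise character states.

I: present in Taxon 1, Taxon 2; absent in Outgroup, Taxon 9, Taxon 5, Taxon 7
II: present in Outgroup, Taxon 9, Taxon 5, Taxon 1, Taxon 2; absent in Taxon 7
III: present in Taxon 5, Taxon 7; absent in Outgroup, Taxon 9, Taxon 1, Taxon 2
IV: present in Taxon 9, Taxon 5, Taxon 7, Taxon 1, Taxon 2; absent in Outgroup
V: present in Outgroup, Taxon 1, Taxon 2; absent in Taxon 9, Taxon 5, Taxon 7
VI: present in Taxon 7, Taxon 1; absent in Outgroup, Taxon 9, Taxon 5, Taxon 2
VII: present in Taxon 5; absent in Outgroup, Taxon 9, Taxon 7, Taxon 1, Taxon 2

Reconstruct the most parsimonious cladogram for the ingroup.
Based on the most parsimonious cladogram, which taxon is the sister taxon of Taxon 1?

Character polarity is set by the outgroup: the derived state is whichever differs from the outgroup's state, so for II, V the derived state is 'absent', and for the remaining characters it is 'present'.
Only Taxon 1 and Taxon 2 show the derived state 'present' for I, supporting them as a clade.
II: derived state 'absent' in Taxon 7 only — an autapomorphy, so it tells us nothing about relationships among taxa.
III (derived state 'present') is shared by Taxon 5 and Taxon 7 — a synapomorphy uniting that clade.
IV (derived state 'present') is shared by all ingroup taxa — unites the whole ingroup.
V: derived state 'absent' in Taxon 5, Taxon 7, and Taxon 9 only — synapomorphy for {Taxon 5, Taxon 7, Taxon 9}.
VI groups Taxon 1 and Taxon 7, which is incompatible with the clades supported by the remaining characters; treating it as convergent (homoplasy) costs fewer steps than any alternative tree.
VII (derived state 'present') is unique to Taxon 5 (autapomorphy; uninformative for grouping).
Most parsimonious ingroup topology: ((Taxon 9,(Taxon 5,Taxon 7)),(Taxon 1,Taxon 2)).
Taxon 1 and Taxon 2 form a cherry on this tree, so they are sister taxa.

Taxon 2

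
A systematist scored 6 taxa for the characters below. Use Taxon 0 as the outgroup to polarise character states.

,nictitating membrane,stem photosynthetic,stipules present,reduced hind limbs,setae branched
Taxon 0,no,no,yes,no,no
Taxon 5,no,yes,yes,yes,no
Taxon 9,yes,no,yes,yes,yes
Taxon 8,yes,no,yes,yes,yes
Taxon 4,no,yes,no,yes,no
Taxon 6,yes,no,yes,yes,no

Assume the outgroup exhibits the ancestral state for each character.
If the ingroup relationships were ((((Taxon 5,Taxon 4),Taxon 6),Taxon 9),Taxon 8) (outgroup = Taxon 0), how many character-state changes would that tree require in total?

7

Map each character onto ((((Taxon 5,Taxon 4),Taxon 6),Taxon 9),Taxon 8) (rooted by Taxon 0) and count the minimum state changes it requires (Fitch parsimony):
nictitating membrane: 2; stem photosynthetic: 1; stipules present: 1; reduced hind limbs: 1; setae branched: 2.
Total tree length = 7.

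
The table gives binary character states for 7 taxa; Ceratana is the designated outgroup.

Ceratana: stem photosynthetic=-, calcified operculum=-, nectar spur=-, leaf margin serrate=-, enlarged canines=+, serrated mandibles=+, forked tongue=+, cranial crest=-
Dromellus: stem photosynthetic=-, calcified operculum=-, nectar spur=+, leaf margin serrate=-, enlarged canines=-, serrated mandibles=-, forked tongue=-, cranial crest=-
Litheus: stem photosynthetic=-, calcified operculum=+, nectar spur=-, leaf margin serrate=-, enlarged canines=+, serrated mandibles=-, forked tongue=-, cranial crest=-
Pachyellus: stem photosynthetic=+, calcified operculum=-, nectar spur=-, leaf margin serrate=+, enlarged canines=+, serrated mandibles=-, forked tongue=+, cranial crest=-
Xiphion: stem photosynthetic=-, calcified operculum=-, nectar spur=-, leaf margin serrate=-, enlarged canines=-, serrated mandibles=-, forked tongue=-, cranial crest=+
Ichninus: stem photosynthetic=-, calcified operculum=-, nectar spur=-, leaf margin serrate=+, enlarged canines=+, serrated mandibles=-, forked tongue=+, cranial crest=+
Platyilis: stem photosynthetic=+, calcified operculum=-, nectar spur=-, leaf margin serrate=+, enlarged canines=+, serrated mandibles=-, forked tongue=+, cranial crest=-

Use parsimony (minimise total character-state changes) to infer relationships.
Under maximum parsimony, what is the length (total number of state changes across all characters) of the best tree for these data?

Character polarity is set by the outgroup: the derived state is whichever differs from the outgroup's state, so for enlarged canines, serrated mandibles, forked tongue the derived state is '-', and for the remaining characters it is '+'.
stem photosynthetic (derived state '+') is shared by Pachyellus and Platyilis — a synapomorphy uniting that clade.
calcified operculum: derived state '+' in Litheus only — an autapomorphy, so it tells us nothing about relationships among taxa.
nectar spur: derived state '+' in Dromellus only — an autapomorphy, so it tells us nothing about relationships among taxa.
leaf margin serrate: derived state '+' in Ichninus, Pachyellus, and Platyilis only — synapomorphy for {Ichninus, Pachyellus, Platyilis}.
enlarged canines (derived state '-') is shared by Dromellus and Xiphion — a synapomorphy uniting that clade.
serrated mandibles (derived state '-') is shared by all ingroup taxa — unites the whole ingroup.
forked tongue (derived state '-') is shared by Dromellus, Litheus, and Xiphion — a synapomorphy uniting that clade.
cranial crest groups Ichninus and Xiphion, which is incompatible with the clades supported by the remaining characters; treating it as convergent (homoplasy) costs fewer steps than any alternative tree.
Most parsimonious ingroup topology: (((Dromellus,Xiphion),Litheus),((Pachyellus,Platyilis),Ichninus)).
Changes per character on this tree: stem photosynthetic: 1; calcified operculum: 1; nectar spur: 1; leaf margin serrate: 1; enlarged canines: 1; serrated mandibles: 1; forked tongue: 1; cranial crest: 2.
Total = 9.

9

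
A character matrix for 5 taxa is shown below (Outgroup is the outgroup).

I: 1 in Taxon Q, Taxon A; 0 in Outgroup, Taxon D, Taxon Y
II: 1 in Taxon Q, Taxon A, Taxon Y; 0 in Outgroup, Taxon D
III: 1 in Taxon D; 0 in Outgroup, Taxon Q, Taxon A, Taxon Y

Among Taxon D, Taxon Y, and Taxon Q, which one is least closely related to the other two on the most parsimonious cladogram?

The outgroup has state '0' for every character, so '1' is the derived state throughout.
Only Taxon A and Taxon Q show the derived state '1' for I, supporting them as a clade.
II: derived state '1' in Taxon A, Taxon Q, and Taxon Y only — synapomorphy for {Taxon A, Taxon Q, Taxon Y}.
III (derived state '1') is unique to Taxon D (autapomorphy; uninformative for grouping).
Most parsimonious ingroup topology: (((Taxon Q,Taxon A),Taxon Y),Taxon D).
Taxon Q and Taxon Y share a more recent common ancestor with each other than either does with Taxon D, so Taxon D is the least closely related of the three.

Taxon D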